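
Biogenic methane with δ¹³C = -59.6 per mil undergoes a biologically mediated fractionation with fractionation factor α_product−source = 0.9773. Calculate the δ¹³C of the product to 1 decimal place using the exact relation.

δ_product = (δ_source + 1000)·α − 1000
δ_product = (-59.6 + 1000) × 0.9773 − 1000
δ_product = 919.053 − 1000 = -80.95 per mil

-80.9 per mil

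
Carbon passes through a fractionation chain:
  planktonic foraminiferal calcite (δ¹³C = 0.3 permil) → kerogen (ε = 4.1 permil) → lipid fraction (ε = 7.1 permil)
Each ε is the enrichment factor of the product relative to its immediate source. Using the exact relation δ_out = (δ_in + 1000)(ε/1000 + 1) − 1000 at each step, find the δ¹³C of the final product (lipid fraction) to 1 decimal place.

11.5 permil

step 1: δ = (0.30 + 1000)·(4.1/1000 + 1) − 1000 = 4.40 permil
step 2: δ = (4.40 + 1000)·(7.1/1000 + 1) − 1000 = 11.53 permil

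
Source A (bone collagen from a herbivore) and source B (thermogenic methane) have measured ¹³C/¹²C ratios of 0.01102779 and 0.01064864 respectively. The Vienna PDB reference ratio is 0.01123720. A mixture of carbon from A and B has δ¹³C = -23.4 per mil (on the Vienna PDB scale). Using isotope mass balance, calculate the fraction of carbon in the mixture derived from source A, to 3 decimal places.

δ_A = (0.01102779/0.01123720 − 1)×1000 = (0.981365 − 1)×1000 = -18.635 per mil
δ_B = (0.01064864/0.01123720 − 1)×1000 = (0.947624 − 1)×1000 = -52.376 per mil
f_A = (δ_mix − δ_B)/(δ_A − δ_B) = (-23.4 − (-52.376))/(-18.635 − (-52.376))
f_A = 28.976 / 33.741 = 0.8588

0.859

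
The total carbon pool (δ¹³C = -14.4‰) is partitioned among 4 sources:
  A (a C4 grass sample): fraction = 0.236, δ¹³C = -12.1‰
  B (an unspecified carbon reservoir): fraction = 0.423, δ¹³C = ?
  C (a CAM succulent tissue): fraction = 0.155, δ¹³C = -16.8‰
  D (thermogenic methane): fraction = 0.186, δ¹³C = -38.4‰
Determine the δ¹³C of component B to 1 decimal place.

Isotope mass balance: δ_bulk = Σ fᵢ·δᵢ.
-14.4 = 0.236×(-12.1) + 0.423×δ_B + 0.155×(-16.8) + 0.186×(-38.4)
0.423·δ_B = -14.4 − (-12.602) = -1.798
δ_B = -1.798 / 0.423 = -4.25‰

-4.3‰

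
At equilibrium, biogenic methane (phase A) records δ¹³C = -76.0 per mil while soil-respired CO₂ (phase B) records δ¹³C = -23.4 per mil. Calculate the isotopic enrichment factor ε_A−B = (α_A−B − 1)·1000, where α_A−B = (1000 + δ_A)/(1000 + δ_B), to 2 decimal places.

α_A−B = (1000 + -76.0) / (1000 + -23.4) = 924.0 / 976.6 = 0.946140
ε_A−B = (0.946140 − 1) × 1000 = -53.860 per mil
(The approximation ε ≈ δ_A − δ_B would give -52.6 per mil.)

-53.86 per mil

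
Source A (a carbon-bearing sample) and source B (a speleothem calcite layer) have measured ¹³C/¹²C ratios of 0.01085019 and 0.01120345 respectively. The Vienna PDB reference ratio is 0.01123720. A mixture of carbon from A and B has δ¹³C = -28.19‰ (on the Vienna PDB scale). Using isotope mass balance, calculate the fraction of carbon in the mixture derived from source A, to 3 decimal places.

0.801

δ_A = (0.01085019/0.01123720 − 1)×1000 = (0.965560 − 1)×1000 = -34.440‰
δ_B = (0.01120345/0.01123720 − 1)×1000 = (0.996997 − 1)×1000 = -3.003‰
f_A = (δ_mix − δ_B)/(δ_A − δ_B) = (-28.19 − (-3.003))/(-34.440 − (-3.003))
f_A = -25.187 / -31.437 = 0.8012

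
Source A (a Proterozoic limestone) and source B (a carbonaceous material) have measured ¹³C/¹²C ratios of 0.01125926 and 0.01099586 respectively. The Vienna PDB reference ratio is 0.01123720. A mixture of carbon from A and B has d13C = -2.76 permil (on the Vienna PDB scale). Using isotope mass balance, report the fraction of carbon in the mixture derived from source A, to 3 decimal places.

0.799

δ_A = (0.01125926/0.01123720 − 1)×1000 = (1.001963 − 1)×1000 = 1.963 permil
δ_B = (0.01099586/0.01123720 − 1)×1000 = (0.978523 − 1)×1000 = -21.477 permil
f_A = (δ_mix − δ_B)/(δ_A − δ_B) = (-2.76 − (-21.477))/(1.963 − (-21.477))
f_A = 18.717 / 23.440 = 0.7985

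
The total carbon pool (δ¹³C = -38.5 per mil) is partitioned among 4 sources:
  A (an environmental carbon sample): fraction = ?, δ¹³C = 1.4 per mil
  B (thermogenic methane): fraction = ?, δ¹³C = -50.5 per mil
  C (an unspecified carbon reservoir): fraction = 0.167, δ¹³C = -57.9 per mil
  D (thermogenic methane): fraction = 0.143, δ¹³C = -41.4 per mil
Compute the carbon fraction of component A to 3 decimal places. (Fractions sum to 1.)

0.230

Let f_A and f_B be the unknown fractions; fractions sum to 1 so f_A + f_B = 0.690.
Mass balance: Σ fᵢ·δᵢ = δ_bulk ⇒ f_A·(1.4) + f_B·(-50.5) = -38.5 − (-15.589) = -22.910
Substitute f_B = 0.690 − f_A:
f_A·(1.4 − -50.5) = -22.910 − 0.690×(-50.5) = 11.934
f_A = 11.934 / 51.9 = 0.2300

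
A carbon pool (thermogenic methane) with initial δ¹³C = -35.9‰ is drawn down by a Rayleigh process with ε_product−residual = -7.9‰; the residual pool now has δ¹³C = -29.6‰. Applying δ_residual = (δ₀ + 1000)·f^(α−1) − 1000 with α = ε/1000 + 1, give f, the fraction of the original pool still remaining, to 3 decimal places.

0.438

α − 1 = ε/1000 = -0.0079
(δ_res + 1000)/(δ₀ + 1000) = (-29.6 + 1000)/(-35.9 + 1000) = 970.4/964.1 = 1.006535
f = 1.006535^(1/-0.0079) = exp(ln(1.006535)/-0.0079) = exp(0.00651/-0.0079)
f = exp(-0.8245) = 0.4385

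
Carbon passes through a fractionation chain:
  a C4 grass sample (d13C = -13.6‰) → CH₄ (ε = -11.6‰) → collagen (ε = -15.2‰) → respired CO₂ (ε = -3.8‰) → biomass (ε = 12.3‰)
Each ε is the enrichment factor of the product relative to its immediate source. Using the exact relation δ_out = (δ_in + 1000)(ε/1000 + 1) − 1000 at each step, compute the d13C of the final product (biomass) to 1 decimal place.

step 1: δ = (-13.60 + 1000)·(-11.6/1000 + 1) − 1000 = -25.04‰
step 2: δ = (-25.04 + 1000)·(-15.2/1000 + 1) − 1000 = -39.86‰
step 3: δ = (-39.86 + 1000)·(-3.8/1000 + 1) − 1000 = -43.51‰
step 4: δ = (-43.51 + 1000)·(12.3/1000 + 1) − 1000 = -31.75‰

-31.7‰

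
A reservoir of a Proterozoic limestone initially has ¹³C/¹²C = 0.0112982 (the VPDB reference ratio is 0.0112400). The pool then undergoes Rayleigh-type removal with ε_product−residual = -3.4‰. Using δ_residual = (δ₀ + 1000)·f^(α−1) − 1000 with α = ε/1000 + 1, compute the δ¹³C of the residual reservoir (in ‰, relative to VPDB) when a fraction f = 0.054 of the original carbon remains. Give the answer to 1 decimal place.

δ₀ = (0.0112982/0.0112400 − 1)×1000 = (1.005178 − 1)×1000 = 5.178‰
α − 1 = ε/1000 = -0.0034
f^(α−1) = 0.054^(-0.0034) = 1.009973
δ_res = (5.178 + 1000) × 1.009973 − 1000 = 1015.203 − 1000 = 15.20‰

15.2‰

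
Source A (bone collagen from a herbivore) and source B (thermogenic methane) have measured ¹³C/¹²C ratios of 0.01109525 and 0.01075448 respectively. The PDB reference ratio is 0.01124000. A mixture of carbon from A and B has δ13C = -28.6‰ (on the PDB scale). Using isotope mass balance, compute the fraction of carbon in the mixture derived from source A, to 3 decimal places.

δ_A = (0.01109525/0.01124000 − 1)×1000 = (0.987122 − 1)×1000 = -12.878‰
δ_B = (0.01075448/0.01124000 − 1)×1000 = (0.956804 − 1)×1000 = -43.196‰
f_A = (δ_mix − δ_B)/(δ_A − δ_B) = (-28.6 − (-43.196))/(-12.878 − (-43.196))
f_A = 14.596 / 30.318 = 0.4814

0.481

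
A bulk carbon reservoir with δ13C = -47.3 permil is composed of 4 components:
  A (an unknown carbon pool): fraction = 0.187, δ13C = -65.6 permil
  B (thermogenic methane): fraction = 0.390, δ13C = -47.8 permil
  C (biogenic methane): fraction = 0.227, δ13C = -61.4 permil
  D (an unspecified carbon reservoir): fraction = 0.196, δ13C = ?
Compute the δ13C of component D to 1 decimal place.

-12.5 permil

Isotope mass balance: δ_bulk = Σ fᵢ·δᵢ.
-47.3 = 0.187×(-65.6) + 0.390×(-47.8) + 0.227×(-61.4) + 0.196×δ_D
0.196·δ_D = -47.3 − (-44.847) = -2.453
δ_D = -2.453 / 0.196 = -12.52 permil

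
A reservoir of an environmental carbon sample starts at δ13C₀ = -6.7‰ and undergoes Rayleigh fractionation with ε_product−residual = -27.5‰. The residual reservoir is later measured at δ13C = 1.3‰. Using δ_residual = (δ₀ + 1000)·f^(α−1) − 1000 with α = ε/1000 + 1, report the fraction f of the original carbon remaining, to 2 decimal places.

α − 1 = ε/1000 = -0.0275
(δ_res + 1000)/(δ₀ + 1000) = (1.3 + 1000)/(-6.7 + 1000) = 1001.3/993.3 = 1.008054
f = 1.008054^(1/-0.0275) = exp(ln(1.008054)/-0.0275) = exp(0.00802/-0.0275)
f = exp(-0.2917) = 0.7470

0.75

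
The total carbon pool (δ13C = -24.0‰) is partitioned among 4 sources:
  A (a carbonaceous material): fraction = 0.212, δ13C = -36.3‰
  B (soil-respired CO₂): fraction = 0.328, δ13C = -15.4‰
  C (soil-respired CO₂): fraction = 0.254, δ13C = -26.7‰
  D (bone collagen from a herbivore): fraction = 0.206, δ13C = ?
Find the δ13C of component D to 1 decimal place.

-21.7‰

Isotope mass balance: δ_bulk = Σ fᵢ·δᵢ.
-24.0 = 0.212×(-36.3) + 0.328×(-15.4) + 0.254×(-26.7) + 0.206×δ_D
0.206·δ_D = -24.0 − (-19.529) = -4.471
δ_D = -4.471 / 0.206 = -21.71‰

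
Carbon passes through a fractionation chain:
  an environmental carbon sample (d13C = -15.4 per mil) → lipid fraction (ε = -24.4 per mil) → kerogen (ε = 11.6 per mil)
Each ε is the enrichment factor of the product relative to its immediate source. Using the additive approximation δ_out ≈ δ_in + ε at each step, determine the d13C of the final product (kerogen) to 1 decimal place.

-28.2 per mil

step 1: δ ≈ -15.4 + (-24.4) = -39.8 per mil
step 2: δ ≈ -39.8 + (11.6) = -28.2 per mil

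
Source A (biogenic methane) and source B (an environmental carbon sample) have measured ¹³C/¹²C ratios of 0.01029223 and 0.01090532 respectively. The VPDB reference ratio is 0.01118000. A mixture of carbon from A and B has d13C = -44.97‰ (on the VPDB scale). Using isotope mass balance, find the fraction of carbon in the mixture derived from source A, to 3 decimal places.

δ_A = (0.01029223/0.01118000 − 1)×1000 = (0.920593 − 1)×1000 = -79.407‰
δ_B = (0.01090532/0.01118000 − 1)×1000 = (0.975431 − 1)×1000 = -24.569‰
f_A = (δ_mix − δ_B)/(δ_A − δ_B) = (-44.97 − (-24.569))/(-79.407 − (-24.569))
f_A = -20.401 / -54.838 = 0.3720

0.372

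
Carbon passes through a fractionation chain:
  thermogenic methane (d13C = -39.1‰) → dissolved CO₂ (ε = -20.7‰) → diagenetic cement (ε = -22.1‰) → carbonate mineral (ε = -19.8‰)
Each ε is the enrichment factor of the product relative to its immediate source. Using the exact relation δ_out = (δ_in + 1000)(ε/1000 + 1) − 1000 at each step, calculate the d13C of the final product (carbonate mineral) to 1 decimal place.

-98.0‰

step 1: δ = (-39.10 + 1000)·(-20.7/1000 + 1) − 1000 = -58.99‰
step 2: δ = (-58.99 + 1000)·(-22.1/1000 + 1) − 1000 = -79.79‰
step 3: δ = (-79.79 + 1000)·(-19.8/1000 + 1) − 1000 = -98.01‰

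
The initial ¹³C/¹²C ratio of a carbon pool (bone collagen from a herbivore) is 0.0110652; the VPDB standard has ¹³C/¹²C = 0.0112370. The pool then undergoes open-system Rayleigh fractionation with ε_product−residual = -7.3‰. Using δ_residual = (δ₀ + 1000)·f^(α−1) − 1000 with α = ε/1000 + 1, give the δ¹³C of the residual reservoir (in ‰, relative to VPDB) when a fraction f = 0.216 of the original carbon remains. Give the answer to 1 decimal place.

δ₀ = (0.0110652/0.0112370 − 1)×1000 = (0.984711 − 1)×1000 = -15.289‰
α − 1 = ε/1000 = -0.0073
f^(α−1) = 0.216^(-0.0073) = 1.011250
δ_res = (-15.289 + 1000) × 1.011250 − 1000 = 995.789 − 1000 = -4.21‰

-4.2‰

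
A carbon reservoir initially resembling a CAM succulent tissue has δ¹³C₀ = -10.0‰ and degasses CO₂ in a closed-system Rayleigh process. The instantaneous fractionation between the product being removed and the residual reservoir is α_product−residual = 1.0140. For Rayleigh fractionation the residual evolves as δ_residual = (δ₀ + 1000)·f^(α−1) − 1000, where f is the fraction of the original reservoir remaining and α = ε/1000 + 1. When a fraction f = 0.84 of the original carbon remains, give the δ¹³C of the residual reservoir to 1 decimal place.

-12.4‰

Rayleigh residual: δ_res = (δ₀ + 1000)·f^(α−1) − 1000
α − 1 = 0.01400
f^(α−1) = 0.84^(0.01400) = 0.997562
δ_res = (-10.0 + 1000) × 0.997562 − 1000 = 987.586 − 1000 = -12.41‰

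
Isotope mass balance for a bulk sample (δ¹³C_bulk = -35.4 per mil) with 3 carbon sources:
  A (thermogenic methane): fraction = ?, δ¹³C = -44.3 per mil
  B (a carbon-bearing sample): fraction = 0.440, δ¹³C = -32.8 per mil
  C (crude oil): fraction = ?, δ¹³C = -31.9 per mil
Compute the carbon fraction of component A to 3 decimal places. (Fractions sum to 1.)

0.250

Let f_A and f_C be the unknown fractions; fractions sum to 1 so f_A + f_C = 0.560.
Mass balance: Σ fᵢ·δᵢ = δ_bulk ⇒ f_A·(-44.3) + f_C·(-31.9) = -35.4 − (-14.432) = -20.968
Substitute f_C = 0.560 − f_A:
f_A·(-44.3 − -31.9) = -20.968 − 0.560×(-31.9) = -3.104
f_A = -3.104 / -12.4 = 0.2503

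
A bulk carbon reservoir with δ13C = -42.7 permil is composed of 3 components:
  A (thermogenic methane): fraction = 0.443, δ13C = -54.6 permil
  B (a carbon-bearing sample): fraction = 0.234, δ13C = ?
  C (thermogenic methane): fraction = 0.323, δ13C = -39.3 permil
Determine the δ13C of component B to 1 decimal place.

Isotope mass balance: δ_bulk = Σ fᵢ·δᵢ.
-42.7 = 0.443×(-54.6) + 0.234×δ_B + 0.323×(-39.3)
0.234·δ_B = -42.7 − (-36.882) = -5.818
δ_B = -5.818 / 0.234 = -24.86 permil

-24.9 permil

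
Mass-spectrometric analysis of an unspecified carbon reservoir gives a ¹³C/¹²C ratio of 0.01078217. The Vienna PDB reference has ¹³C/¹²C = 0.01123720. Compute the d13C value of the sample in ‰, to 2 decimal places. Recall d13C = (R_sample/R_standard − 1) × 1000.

d13C = (R_sample / R_standard − 1) × 1000
R_sample / R_standard = 0.01078217 / 0.01123720 = 0.959507
d13C = (0.959507 − 1) × 1000 = -40.493‰

-40.49‰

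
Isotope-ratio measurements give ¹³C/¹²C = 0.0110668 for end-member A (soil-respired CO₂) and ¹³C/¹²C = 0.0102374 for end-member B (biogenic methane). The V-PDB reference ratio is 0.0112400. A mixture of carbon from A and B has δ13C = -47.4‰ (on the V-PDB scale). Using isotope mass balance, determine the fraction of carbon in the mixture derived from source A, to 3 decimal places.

δ_A = (0.0110668/0.0112400 − 1)×1000 = (0.984591 − 1)×1000 = -15.409‰
δ_B = (0.0102374/0.0112400 − 1)×1000 = (0.910801 − 1)×1000 = -89.199‰
f_A = (δ_mix − δ_B)/(δ_A − δ_B) = (-47.4 − (-89.199))/(-15.409 − (-89.199))
f_A = 41.799 / 73.790 = 0.5665

0.566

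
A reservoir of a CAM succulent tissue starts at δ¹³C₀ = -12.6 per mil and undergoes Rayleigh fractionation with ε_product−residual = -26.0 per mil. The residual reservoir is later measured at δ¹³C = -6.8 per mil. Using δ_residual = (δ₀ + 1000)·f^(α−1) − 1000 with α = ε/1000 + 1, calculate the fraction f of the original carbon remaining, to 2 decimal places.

0.80

α − 1 = ε/1000 = -0.0260
(δ_res + 1000)/(δ₀ + 1000) = (-6.8 + 1000)/(-12.6 + 1000) = 993.2/987.4 = 1.005874
f = 1.005874^(1/-0.0260) = exp(ln(1.005874)/-0.0260) = exp(0.00586/-0.0260)
f = exp(-0.2253) = 0.7983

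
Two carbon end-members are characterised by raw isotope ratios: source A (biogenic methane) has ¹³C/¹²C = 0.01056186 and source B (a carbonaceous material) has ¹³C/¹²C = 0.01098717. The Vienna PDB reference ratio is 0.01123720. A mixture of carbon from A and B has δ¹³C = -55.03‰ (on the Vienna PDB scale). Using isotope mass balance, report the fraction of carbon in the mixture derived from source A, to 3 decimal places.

δ_A = (0.01056186/0.01123720 − 1)×1000 = (0.939901 − 1)×1000 = -60.099‰
δ_B = (0.01098717/0.01123720 − 1)×1000 = (0.977750 − 1)×1000 = -22.250‰
f_A = (δ_mix − δ_B)/(δ_A − δ_B) = (-55.03 − (-22.250))/(-60.099 − (-22.250))
f_A = -32.780 / -37.848 = 0.8661

0.866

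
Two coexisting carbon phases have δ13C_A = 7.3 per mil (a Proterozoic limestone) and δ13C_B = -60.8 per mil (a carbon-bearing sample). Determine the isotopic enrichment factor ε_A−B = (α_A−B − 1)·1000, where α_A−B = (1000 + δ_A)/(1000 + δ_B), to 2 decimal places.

72.51 per mil

α_A−B = (1000 + 7.3) / (1000 + -60.8) = 1007.3 / 939.2 = 1.072509
ε_A−B = (1.072509 − 1) × 1000 = 72.509 per mil
(The approximation ε ≈ δ_A − δ_B would give 68.1 per mil.)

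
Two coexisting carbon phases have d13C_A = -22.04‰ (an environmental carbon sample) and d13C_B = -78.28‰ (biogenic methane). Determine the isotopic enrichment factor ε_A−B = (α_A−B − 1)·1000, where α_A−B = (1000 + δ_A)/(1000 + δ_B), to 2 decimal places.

α_A−B = (1000 + -22.04) / (1000 + -78.28) = 977.96 / 921.72 = 1.061016
ε_A−B = (1.061016 − 1) × 1000 = 61.016‰
(The approximation ε ≈ δ_A − δ_B would give 56.24‰.)

61.02‰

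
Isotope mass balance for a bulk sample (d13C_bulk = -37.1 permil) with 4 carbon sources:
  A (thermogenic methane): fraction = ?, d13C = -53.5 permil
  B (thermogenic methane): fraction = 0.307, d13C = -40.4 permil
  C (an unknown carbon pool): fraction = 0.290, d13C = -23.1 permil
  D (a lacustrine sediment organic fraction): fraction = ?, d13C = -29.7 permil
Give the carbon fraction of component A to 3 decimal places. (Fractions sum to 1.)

0.253

Let f_A and f_D be the unknown fractions; fractions sum to 1 so f_A + f_D = 0.403.
Mass balance: Σ fᵢ·δᵢ = δ_bulk ⇒ f_A·(-53.5) + f_D·(-29.7) = -37.1 − (-19.102) = -17.998
Substitute f_D = 0.403 − f_A:
f_A·(-53.5 − -29.7) = -17.998 − 0.403×(-29.7) = -6.029
f_A = -6.029 / -23.8 = 0.2533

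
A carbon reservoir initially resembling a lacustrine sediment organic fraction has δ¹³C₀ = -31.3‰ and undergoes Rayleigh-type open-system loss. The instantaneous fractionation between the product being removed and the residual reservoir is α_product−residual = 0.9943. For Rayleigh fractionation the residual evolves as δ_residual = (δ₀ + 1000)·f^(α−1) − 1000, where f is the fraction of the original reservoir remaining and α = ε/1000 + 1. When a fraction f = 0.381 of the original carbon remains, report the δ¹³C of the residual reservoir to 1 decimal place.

-26.0‰

Rayleigh residual: δ_res = (δ₀ + 1000)·f^(α−1) − 1000
α − 1 = -0.00570
f^(α−1) = 0.381^(-0.00570) = 1.005515
δ_res = (-31.3 + 1000) × 1.005515 − 1000 = 974.043 − 1000 = -25.96‰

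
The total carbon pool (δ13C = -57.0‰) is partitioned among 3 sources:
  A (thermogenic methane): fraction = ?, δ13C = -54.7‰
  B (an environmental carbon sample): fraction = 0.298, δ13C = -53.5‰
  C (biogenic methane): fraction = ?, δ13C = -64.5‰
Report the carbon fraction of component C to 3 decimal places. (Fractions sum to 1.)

0.271

Let f_C and f_A be the unknown fractions; fractions sum to 1 so f_C + f_A = 0.702.
Mass balance: Σ fᵢ·δᵢ = δ_bulk ⇒ f_C·(-64.5) + f_A·(-54.7) = -57.0 − (-15.943) = -41.057
Substitute f_A = 0.702 − f_C:
f_C·(-64.5 − -54.7) = -41.057 − 0.702×(-54.7) = -2.658
f_C = -2.658 / -9.8 = 0.2712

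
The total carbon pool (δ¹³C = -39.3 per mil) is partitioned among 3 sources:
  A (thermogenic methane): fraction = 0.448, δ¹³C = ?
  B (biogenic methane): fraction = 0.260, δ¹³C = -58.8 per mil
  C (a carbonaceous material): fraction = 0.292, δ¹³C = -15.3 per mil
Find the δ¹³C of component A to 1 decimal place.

Isotope mass balance: δ_bulk = Σ fᵢ·δᵢ.
-39.3 = 0.448×δ_A + 0.260×(-58.8) + 0.292×(-15.3)
0.448·δ_A = -39.3 − (-19.756) = -19.544
δ_A = -19.544 / 0.448 = -43.63 per mil

-43.6 per mil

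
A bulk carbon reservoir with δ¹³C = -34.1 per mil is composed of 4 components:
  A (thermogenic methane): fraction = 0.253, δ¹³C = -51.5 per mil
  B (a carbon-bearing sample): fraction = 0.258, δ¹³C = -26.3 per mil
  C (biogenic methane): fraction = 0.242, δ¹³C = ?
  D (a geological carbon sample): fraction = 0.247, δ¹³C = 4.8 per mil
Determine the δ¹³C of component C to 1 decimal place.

Isotope mass balance: δ_bulk = Σ fᵢ·δᵢ.
-34.1 = 0.253×(-51.5) + 0.258×(-26.3) + 0.242×δ_C + 0.247×(4.8)
0.242·δ_C = -34.1 − (-18.629) = -15.471
δ_C = -15.471 / 0.242 = -63.93 per mil

-63.9 per mil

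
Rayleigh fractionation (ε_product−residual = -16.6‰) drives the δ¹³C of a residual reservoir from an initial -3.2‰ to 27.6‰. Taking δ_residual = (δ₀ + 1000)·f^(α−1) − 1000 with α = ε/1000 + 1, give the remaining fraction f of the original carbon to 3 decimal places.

α − 1 = ε/1000 = -0.0166
(δ_res + 1000)/(δ₀ + 1000) = (27.6 + 1000)/(-3.2 + 1000) = 1027.6/996.8 = 1.030899
f = 1.030899^(1/-0.0166) = exp(ln(1.030899)/-0.0166) = exp(0.03043/-0.0166)
f = exp(-1.8332) = 0.1599

0.160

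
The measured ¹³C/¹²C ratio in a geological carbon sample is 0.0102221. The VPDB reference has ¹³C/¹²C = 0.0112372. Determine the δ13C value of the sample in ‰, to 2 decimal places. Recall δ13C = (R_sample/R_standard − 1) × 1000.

-90.33‰

δ13C = (R_sample / R_standard − 1) × 1000
R_sample / R_standard = 0.0102221 / 0.0112372 = 0.909666
δ13C = (0.909666 − 1) × 1000 = -90.334‰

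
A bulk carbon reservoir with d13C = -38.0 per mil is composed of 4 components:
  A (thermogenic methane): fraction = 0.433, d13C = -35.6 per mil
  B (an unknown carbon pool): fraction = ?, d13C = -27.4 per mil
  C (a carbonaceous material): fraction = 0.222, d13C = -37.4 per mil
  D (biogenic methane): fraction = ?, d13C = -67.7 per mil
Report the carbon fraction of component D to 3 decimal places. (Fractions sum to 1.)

Let f_D and f_B be the unknown fractions; fractions sum to 1 so f_D + f_B = 0.345.
Mass balance: Σ fᵢ·δᵢ = δ_bulk ⇒ f_D·(-67.7) + f_B·(-27.4) = -38.0 − (-23.718) = -14.282
Substitute f_B = 0.345 − f_D:
f_D·(-67.7 − -27.4) = -14.282 − 0.345×(-27.4) = -4.829
f_D = -4.829 / -40.3 = 0.1198

0.120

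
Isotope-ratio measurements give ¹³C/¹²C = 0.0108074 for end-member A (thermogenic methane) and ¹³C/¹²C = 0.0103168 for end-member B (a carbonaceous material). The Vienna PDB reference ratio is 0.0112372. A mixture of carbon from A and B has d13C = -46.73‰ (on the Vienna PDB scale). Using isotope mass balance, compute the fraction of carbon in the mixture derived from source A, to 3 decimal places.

δ_A = (0.0108074/0.0112372 − 1)×1000 = (0.961752 − 1)×1000 = -38.248‰
δ_B = (0.0103168/0.0112372 − 1)×1000 = (0.918093 − 1)×1000 = -81.907‰
f_A = (δ_mix − δ_B)/(δ_A − δ_B) = (-46.73 − (-81.907))/(-38.248 − (-81.907))
f_A = 35.177 / 43.659 = 0.8057

0.806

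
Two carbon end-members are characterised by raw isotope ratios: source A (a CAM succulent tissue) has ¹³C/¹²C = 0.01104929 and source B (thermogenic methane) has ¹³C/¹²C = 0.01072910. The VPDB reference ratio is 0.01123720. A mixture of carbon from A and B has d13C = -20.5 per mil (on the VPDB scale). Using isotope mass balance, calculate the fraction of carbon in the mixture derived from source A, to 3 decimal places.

δ_A = (0.01104929/0.01123720 − 1)×1000 = (0.983278 − 1)×1000 = -16.722 per mil
δ_B = (0.01072910/0.01123720 − 1)×1000 = (0.954784 − 1)×1000 = -45.216 per mil
f_A = (δ_mix − δ_B)/(δ_A − δ_B) = (-20.5 − (-45.216))/(-16.722 − (-45.216))
f_A = 24.716 / 28.494 = 0.8674

0.867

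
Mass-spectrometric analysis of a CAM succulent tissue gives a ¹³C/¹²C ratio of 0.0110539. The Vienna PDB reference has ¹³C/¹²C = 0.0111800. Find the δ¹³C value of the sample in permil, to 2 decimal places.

δ¹³C = (R_sample / R_standard − 1) × 1000
R_sample / R_standard = 0.0110539 / 0.0111800 = 0.988721
δ¹³C = (0.988721 − 1) × 1000 = -11.279 permil

-11.28 permil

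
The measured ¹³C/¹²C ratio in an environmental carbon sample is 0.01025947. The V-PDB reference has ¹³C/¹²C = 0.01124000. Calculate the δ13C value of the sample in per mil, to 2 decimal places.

δ13C = (R_sample / R_standard − 1) × 1000
R_sample / R_standard = 0.01025947 / 0.01124000 = 0.912764
δ13C = (0.912764 − 1) × 1000 = -87.236 per mil

-87.24 per mil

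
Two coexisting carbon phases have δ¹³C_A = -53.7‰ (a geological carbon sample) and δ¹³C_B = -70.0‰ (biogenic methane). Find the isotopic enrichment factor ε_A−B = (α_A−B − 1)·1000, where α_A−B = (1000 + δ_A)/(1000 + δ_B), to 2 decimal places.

17.53‰

α_A−B = (1000 + -53.7) / (1000 + -70.0) = 946.3 / 930.0 = 1.017527
ε_A−B = (1.017527 − 1) × 1000 = 17.527‰
(The approximation ε ≈ δ_A − δ_B would give 16.3‰.)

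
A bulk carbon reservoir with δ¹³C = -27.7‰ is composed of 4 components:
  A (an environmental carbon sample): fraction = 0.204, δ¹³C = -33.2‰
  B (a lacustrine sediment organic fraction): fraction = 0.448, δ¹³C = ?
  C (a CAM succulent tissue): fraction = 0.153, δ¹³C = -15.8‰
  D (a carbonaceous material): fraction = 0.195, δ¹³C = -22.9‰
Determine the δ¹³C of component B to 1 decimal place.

-31.3‰

Isotope mass balance: δ_bulk = Σ fᵢ·δᵢ.
-27.7 = 0.204×(-33.2) + 0.448×δ_B + 0.153×(-15.8) + 0.195×(-22.9)
0.448·δ_B = -27.7 − (-13.656) = -14.044
δ_B = -14.044 / 0.448 = -31.35‰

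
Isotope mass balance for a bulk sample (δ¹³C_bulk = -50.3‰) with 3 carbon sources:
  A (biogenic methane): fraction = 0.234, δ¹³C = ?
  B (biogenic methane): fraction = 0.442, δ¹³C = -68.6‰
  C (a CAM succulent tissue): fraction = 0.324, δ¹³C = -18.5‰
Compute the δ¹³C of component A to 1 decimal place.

Isotope mass balance: δ_bulk = Σ fᵢ·δᵢ.
-50.3 = 0.234×δ_A + 0.442×(-68.6) + 0.324×(-18.5)
0.234·δ_A = -50.3 − (-36.315) = -13.985
δ_A = -13.985 / 0.234 = -59.76‰

-59.8‰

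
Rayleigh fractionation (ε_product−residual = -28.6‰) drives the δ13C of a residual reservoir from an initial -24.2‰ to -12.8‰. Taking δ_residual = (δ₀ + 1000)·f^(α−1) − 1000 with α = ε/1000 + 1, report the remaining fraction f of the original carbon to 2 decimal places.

0.67

α − 1 = ε/1000 = -0.0286
(δ_res + 1000)/(δ₀ + 1000) = (-12.8 + 1000)/(-24.2 + 1000) = 987.2/975.8 = 1.011683
f = 1.011683^(1/-0.0286) = exp(ln(1.011683)/-0.0286) = exp(0.01162/-0.0286)
f = exp(-0.4061) = 0.6662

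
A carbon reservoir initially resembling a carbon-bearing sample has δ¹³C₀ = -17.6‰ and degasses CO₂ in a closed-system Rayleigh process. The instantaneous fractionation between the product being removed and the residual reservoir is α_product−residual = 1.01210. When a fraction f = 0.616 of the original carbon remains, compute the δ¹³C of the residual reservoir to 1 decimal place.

Rayleigh residual: δ_res = (δ₀ + 1000)·f^(α−1) − 1000
α − 1 = 0.01210
f^(α−1) = 0.616^(0.01210) = 0.994155
δ_res = (-17.6 + 1000) × 0.994155 − 1000 = 976.657 − 1000 = -23.34‰

-23.3‰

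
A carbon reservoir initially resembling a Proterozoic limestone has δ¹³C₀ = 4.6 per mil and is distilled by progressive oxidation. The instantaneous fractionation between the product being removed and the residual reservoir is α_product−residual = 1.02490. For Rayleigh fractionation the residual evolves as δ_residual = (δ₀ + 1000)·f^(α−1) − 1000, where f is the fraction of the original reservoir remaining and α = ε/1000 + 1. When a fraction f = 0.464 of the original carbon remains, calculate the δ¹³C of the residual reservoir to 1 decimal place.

-14.4 per mil

Rayleigh residual: δ_res = (δ₀ + 1000)·f^(α−1) − 1000
α − 1 = 0.02490
f^(α−1) = 0.464^(0.02490) = 0.981062
δ_res = (4.6 + 1000) × 0.981062 − 1000 = 985.575 − 1000 = -14.43 per mil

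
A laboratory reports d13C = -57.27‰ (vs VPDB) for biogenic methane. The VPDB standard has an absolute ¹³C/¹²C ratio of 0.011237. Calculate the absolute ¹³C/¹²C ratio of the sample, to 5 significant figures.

R_sample = R_standard × (d13C/1000 + 1)
R_sample = 0.011237 × (-57.27/1000 + 1) = 0.011237 × 0.942730
R_sample = 0.0105935

0.010593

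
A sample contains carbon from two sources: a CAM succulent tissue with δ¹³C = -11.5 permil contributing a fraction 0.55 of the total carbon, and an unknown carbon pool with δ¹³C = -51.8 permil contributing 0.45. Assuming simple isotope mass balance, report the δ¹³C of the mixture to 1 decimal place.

δ_mix = f_A·δ_A + f_B·δ_B
δ_mix = 0.55 × (-11.5) + 0.45 × (-51.8)
δ_mix = -6.33 + -23.31 = -29.63 permil

-29.6 permil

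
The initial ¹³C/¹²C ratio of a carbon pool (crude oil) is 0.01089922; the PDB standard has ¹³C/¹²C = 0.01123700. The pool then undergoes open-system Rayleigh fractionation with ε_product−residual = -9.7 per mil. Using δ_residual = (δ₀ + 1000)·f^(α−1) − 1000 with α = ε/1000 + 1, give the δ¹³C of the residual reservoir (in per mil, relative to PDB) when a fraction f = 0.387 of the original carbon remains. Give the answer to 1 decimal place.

-21.1 per mil

δ₀ = (0.01089922/0.01123700 − 1)×1000 = (0.969940 − 1)×1000 = -30.060 per mil
α − 1 = ε/1000 = -0.0097
f^(α−1) = 0.387^(-0.0097) = 1.009251
δ_res = (-30.060 + 1000) × 1.009251 − 1000 = 978.913 − 1000 = -21.09 per mil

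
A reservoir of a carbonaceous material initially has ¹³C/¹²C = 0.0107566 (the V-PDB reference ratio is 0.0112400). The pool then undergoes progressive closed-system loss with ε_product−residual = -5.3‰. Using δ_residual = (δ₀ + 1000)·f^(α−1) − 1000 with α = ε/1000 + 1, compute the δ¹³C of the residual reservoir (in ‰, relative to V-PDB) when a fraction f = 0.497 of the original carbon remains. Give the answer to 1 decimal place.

δ₀ = (0.0107566/0.0112400 − 1)×1000 = (0.956993 − 1)×1000 = -43.007‰
α − 1 = ε/1000 = -0.0053
f^(α−1) = 0.497^(-0.0053) = 1.003712
δ_res = (-43.007 + 1000) × 1.003712 − 1000 = 960.546 − 1000 = -39.45‰

-39.5‰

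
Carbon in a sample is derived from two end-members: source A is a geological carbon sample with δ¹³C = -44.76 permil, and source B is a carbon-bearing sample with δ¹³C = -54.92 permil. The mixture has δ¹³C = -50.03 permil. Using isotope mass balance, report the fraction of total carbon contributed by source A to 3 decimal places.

δ_mix = f_A·δ_A + (1 − f_A)·δ_B  ⇒  f_A = (δ_mix − δ_B)/(δ_A − δ_B)
f_A = (-50.03 − (-54.92)) / (-44.76 − (-54.92))
f_A = 4.89 / 10.16 = 0.4813

0.481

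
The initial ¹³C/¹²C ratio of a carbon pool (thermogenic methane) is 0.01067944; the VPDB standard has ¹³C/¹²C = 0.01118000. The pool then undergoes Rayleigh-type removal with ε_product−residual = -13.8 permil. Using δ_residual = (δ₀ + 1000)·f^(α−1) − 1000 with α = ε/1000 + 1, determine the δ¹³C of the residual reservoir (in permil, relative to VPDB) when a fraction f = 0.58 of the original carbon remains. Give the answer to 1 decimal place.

δ₀ = (0.01067944/0.01118000 − 1)×1000 = (0.955227 − 1)×1000 = -44.773 permil
α − 1 = ε/1000 = -0.0138
f^(α−1) = 0.58^(-0.0138) = 1.007546
δ_res = (-44.773 + 1000) × 1.007546 − 1000 = 962.435 − 1000 = -37.57 permil

-37.6 permil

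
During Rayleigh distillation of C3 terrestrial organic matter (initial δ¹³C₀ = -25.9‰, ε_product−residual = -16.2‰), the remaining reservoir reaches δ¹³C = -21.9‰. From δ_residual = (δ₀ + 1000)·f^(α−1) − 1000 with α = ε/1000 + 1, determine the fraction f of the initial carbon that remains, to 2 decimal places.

0.78

α − 1 = ε/1000 = -0.0162
(δ_res + 1000)/(δ₀ + 1000) = (-21.9 + 1000)/(-25.9 + 1000) = 978.1/974.1 = 1.004106
f = 1.004106^(1/-0.0162) = exp(ln(1.004106)/-0.0162) = exp(0.00410/-0.0162)
f = exp(-0.2530) = 0.7765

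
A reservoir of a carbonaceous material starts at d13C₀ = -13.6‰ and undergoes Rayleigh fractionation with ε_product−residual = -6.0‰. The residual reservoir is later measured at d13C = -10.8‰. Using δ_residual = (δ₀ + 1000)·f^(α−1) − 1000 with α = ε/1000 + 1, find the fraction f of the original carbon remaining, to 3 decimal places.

α − 1 = ε/1000 = -0.0060
(δ_res + 1000)/(δ₀ + 1000) = (-10.8 + 1000)/(-13.6 + 1000) = 989.2/986.4 = 1.002839
f = 1.002839^(1/-0.0060) = exp(ln(1.002839)/-0.0060) = exp(0.00283/-0.0060)
f = exp(-0.4724) = 0.6235

0.623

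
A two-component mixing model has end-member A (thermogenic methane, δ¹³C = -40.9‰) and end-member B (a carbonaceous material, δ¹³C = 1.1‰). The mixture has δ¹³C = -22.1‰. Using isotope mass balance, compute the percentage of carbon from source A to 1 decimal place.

δ_mix = f_A·δ_A + (1 − f_A)·δ_B  ⇒  f_A = (δ_mix − δ_B)/(δ_A − δ_B)
f_A = (-22.1 − (1.1)) / (-40.9 − (1.1))
f_A = -23.2 / -42.0 = 0.5524

55.2%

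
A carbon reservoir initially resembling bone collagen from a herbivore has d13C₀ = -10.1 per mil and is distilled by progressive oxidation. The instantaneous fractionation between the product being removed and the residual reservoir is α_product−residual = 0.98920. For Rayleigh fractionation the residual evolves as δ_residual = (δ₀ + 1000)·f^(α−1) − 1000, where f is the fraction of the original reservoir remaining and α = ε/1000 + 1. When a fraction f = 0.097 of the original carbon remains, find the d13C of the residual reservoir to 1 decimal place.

15.2 per mil

Rayleigh residual: δ_res = (δ₀ + 1000)·f^(α−1) − 1000
α − 1 = -0.01080
f^(α−1) = 0.097^(-0.01080) = 1.025517
δ_res = (-10.1 + 1000) × 1.025517 − 1000 = 1015.159 − 1000 = 15.16 per mil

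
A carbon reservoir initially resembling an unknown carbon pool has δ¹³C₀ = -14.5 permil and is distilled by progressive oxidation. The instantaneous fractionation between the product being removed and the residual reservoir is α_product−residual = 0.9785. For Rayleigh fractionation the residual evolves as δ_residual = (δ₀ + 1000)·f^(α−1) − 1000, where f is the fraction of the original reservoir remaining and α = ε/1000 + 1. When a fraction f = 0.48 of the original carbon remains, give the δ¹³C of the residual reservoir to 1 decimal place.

1.2 permil

Rayleigh residual: δ_res = (δ₀ + 1000)·f^(α−1) − 1000
α − 1 = -0.02150
f^(α−1) = 0.48^(-0.02150) = 1.015906
δ_res = (-14.5 + 1000) × 1.015906 − 1000 = 1001.175 − 1000 = 1.17 permil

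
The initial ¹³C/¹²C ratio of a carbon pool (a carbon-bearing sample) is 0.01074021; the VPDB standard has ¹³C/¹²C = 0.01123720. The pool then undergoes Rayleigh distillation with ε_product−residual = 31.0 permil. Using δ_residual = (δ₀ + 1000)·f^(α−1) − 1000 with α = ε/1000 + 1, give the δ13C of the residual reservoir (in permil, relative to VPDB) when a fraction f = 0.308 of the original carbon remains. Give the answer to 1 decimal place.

-78.5 permil

δ₀ = (0.01074021/0.01123720 − 1)×1000 = (0.955773 − 1)×1000 = -44.227 permil
α − 1 = ε/1000 = 0.0310
f^(α−1) = 0.308^(0.0310) = 0.964151
δ_res = (-44.227 + 1000) × 0.964151 − 1000 = 921.509 − 1000 = -78.49 permil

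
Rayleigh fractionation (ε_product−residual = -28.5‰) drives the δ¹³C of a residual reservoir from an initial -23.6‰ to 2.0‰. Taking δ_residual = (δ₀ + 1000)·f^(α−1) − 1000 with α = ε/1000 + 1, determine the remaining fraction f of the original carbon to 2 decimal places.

α − 1 = ε/1000 = -0.0285
(δ_res + 1000)/(δ₀ + 1000) = (2.0 + 1000)/(-23.6 + 1000) = 1002.0/976.4 = 1.026219
f = 1.026219^(1/-0.0285) = exp(ln(1.026219)/-0.0285) = exp(0.02588/-0.0285)
f = exp(-0.9081) = 0.4033

0.40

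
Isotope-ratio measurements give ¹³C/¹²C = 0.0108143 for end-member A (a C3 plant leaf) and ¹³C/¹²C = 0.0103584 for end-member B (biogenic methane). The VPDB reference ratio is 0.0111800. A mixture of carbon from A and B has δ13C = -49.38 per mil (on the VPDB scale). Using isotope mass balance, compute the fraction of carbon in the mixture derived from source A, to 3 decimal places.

δ_A = (0.0108143/0.0111800 − 1)×1000 = (0.967290 − 1)×1000 = -32.710 per mil
δ_B = (0.0103584/0.0111800 − 1)×1000 = (0.926512 − 1)×1000 = -73.488 per mil
f_A = (δ_mix − δ_B)/(δ_A − δ_B) = (-49.38 − (-73.488))/(-32.710 − (-73.488))
f_A = 24.108 / 40.778 = 0.5912

0.591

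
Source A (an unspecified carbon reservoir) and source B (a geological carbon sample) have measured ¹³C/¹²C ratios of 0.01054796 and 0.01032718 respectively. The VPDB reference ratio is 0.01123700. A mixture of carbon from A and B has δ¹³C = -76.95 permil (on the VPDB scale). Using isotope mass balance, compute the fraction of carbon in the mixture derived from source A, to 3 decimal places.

0.204

δ_A = (0.01054796/0.01123700 − 1)×1000 = (0.938681 − 1)×1000 = -61.319 permil
δ_B = (0.01032718/0.01123700 − 1)×1000 = (0.919034 − 1)×1000 = -80.966 permil
f_A = (δ_mix − δ_B)/(δ_A − δ_B) = (-76.95 − (-80.966))/(-61.319 − (-80.966))
f_A = 4.016 / 19.648 = 0.2044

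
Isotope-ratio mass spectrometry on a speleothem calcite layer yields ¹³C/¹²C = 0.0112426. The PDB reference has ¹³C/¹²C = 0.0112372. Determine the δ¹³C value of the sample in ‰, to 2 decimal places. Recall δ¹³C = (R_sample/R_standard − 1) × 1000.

0.48‰

δ¹³C = (R_sample / R_standard − 1) × 1000
R_sample / R_standard = 0.0112426 / 0.0112372 = 1.000481
δ¹³C = (1.000481 − 1) × 1000 = 0.481‰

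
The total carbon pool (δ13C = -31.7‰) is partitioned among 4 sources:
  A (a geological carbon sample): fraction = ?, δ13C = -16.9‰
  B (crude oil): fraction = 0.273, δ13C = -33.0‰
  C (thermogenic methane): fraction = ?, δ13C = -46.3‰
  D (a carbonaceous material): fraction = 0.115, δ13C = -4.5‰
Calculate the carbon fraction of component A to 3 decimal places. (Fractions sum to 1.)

Let f_A and f_C be the unknown fractions; fractions sum to 1 so f_A + f_C = 0.612.
Mass balance: Σ fᵢ·δᵢ = δ_bulk ⇒ f_A·(-16.9) + f_C·(-46.3) = -31.7 − (-9.527) = -22.173
Substitute f_C = 0.612 − f_A:
f_A·(-16.9 − -46.3) = -22.173 − 0.612×(-46.3) = 6.162
f_A = 6.162 / 29.4 = 0.2096

0.210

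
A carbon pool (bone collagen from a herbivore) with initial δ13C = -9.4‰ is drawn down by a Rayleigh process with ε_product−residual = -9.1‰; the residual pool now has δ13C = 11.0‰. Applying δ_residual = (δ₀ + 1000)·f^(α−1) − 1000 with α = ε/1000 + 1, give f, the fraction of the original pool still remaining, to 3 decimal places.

0.106

α − 1 = ε/1000 = -0.0091
(δ_res + 1000)/(δ₀ + 1000) = (11.0 + 1000)/(-9.4 + 1000) = 1011.0/990.6 = 1.020594
f = 1.020594^(1/-0.0091) = exp(ln(1.020594)/-0.0091) = exp(0.02038/-0.0091)
f = exp(-2.2400) = 0.1065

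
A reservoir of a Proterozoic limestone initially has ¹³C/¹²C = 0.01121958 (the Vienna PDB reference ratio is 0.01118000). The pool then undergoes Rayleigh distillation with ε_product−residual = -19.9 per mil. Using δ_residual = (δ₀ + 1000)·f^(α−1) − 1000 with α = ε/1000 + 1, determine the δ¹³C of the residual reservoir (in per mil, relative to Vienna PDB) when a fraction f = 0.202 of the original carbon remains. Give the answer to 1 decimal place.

δ₀ = (0.01121958/0.01118000 − 1)×1000 = (1.003540 − 1)×1000 = 3.540 per mil
α − 1 = ε/1000 = -0.0199
f^(α−1) = 0.202^(-0.0199) = 1.032342
δ_res = (3.540 + 1000) × 1.032342 − 1000 = 1035.997 − 1000 = 36.00 per mil

36.0 per mil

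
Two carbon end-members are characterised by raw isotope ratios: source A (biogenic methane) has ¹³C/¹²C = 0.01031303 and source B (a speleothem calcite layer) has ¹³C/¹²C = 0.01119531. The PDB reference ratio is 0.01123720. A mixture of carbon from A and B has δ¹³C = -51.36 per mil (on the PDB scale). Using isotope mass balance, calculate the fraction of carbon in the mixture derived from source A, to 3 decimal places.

0.607

δ_A = (0.01031303/0.01123720 − 1)×1000 = (0.917758 − 1)×1000 = -82.242 per mil
δ_B = (0.01119531/0.01123720 − 1)×1000 = (0.996272 − 1)×1000 = -3.728 per mil
f_A = (δ_mix − δ_B)/(δ_A − δ_B) = (-51.36 − (-3.728))/(-82.242 − (-3.728))
f_A = -47.632 / -78.514 = 0.6067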